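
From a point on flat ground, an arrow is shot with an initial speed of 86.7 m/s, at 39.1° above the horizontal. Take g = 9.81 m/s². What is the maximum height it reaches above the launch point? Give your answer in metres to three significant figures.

152 m

Horizontal component vₓ = 86.70 cos 39.1° = 67.28 m/s; vertical v_y0 = 86.70 sin 39.1° = 54.68 m/s.
Peak height H = v_y0² / (2g) = 2989.9 / 19.62 = 152.4 m.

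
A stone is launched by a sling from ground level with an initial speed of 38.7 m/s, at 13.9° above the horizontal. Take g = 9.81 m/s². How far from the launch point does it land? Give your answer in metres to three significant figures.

71.2 m

vₓ = 38.70 cos 13.9° = 37.57 m/s; v_y0 = 38.70 sin 13.9° = 9.297 m/s.
Time aloft: T = 2 v_y0 / g = 2 × 9.297 / 9.81 = 1.895 s.
Horizontal distance R = vₓ T = 37.57 × 1.895 = 71.20 m.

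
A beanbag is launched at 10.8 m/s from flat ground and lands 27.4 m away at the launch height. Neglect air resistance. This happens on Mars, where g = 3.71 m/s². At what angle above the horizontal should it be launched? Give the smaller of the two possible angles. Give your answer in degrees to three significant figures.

30.3°

From R = (v₀²/g) sin 2θ: sin 2θ = 3.71 × 27.4 / 116.64 = 0.8715.
2θ = 60.64° or 180° − 60.64° = 119.4°, so θ = 30.32° or 59.68°.
The smaller angle is 30.32°.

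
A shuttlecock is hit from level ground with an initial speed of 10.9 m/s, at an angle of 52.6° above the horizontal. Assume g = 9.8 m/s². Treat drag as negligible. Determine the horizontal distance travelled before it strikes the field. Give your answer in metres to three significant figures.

Components: vₓ = 10.90 cos 52.6° = 6.620 m/s, v_y0 = 10.90 sin 52.6° = 8.659 m/s.
Time aloft: T = 2 v_y0 / g = 2 × 8.659 / 9.80 = 1.767 s.
Horizontal distance R = vₓ T = 6.620 × 1.767 = 11.70 m.

11.7 m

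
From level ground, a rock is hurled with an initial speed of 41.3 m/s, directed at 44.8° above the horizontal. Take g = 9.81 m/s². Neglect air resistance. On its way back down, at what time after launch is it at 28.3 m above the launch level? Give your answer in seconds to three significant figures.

Resolve: vₓ = 41.30 cos 44.8° = 29.31 m/s and v_y0 = 41.30 sin 44.8° = 29.10 m/s.
Set y = v_y0 t − ½ g t² = 28.3: 4.905 t² − 29.10 t + 28.3 = 0.
Quadratic formula: t = (29.10 ± √291.65) / 9.81 = (29.10 ± 17.08) / 9.81 → t = 1.226 s or 4.707 s.
The descending-branch root is 4.707 s.

4.71 s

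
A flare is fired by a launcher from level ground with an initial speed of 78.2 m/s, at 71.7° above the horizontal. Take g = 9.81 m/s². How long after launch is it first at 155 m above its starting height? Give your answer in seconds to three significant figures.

2.50 s

Horizontal component vₓ = 78.20 cos 71.7° = 24.55 m/s; vertical v_y0 = 78.20 sin 71.7° = 74.25 m/s.
Height y(t) = 74.25 t − 4.905 t² = 155 gives 4.905 t² − 74.25 t + 155 = 0.
t = [74.25 ± √(74.25² − 2·9.81·155)] / 9.81 = (74.25 ± 49.71) / 9.81, so t = 2.501 s or t = 12.64 s.
The first (ascending) time is 2.501 s.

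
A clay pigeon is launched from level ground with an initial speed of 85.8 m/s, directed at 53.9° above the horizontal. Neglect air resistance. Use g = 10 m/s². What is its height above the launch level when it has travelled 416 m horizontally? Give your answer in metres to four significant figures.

Horizontal component vₓ = 85.80 cos 53.9° = 50.55 m/s; vertical v_y0 = 85.80 sin 53.9° = 69.33 m/s.
At x = 416 m, t = x/vₓ = 416/50.55 = 8.229 s.
Height: y = v_y0 t − ½ g t² = 69.33 × 8.229 − 5.000 × 8.229² = 570.5 − 338.6 = 231.9 m.

231.9 m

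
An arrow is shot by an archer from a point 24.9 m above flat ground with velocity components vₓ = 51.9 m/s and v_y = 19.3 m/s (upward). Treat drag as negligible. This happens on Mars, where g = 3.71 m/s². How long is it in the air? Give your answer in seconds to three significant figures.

11.6 s

Vertical motion (up positive, ground at y = 0): 1.855 t² − (19.30) t − 24.9 = 0, so t = (19.30 + √(19.30² + 2·3.71·24.9)) / 3.71 = (19.30 + 23.61) / 3.71 = 11.56 s.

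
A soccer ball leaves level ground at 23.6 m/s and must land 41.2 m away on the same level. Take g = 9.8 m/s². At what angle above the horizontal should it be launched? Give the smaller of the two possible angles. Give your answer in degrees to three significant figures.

R = v₀² sin 2θ / g gives sin 2θ = gR/v₀² = 9.80·41.2/23.6² = 0.7249.
2θ = 46.46° or 180° − 46.46° = 133.5°, so θ = 23.23° or 66.77°.
The smaller angle is 23.23°.

23.2°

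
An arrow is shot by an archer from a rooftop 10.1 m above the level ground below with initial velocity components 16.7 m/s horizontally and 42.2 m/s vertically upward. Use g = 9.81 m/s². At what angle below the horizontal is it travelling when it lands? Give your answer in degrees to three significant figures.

69.4°

With up positive and y = 0 at the ground: y(t) = 10.1 + (42.20) t − 4.905 t². Setting y = 0 and taking the positive root: t = [42.20 + √(42.20² + 2·9.81·10.1)] / 9.81 = (42.20 + 44.49) / 9.81 = 8.836 s.
At impact: v_y = v_y0 − g t = −44.49 m/s; vₓ = 16.70 m/s.
Angle below horizontal: arctan(|v_y|/vₓ) = arctan(44.49/16.70) = 69.42°.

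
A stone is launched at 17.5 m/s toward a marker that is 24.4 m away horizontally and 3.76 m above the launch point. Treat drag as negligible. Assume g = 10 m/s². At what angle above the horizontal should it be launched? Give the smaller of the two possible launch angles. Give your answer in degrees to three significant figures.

Trajectory: y = x tanθ − g x² (1 + tan²θ)/(2v₀²). With x = 24.4, y = 3.76, v₀ = 17.5, g = 10.0:
9.720 tan²θ − 24.4 tanθ + (13.48) = 0.
tanθ = [24.4 ± √(24.4² − 4 × 9.720 × (13.48))] / (2 × 9.720) = (24.4 ± 8.441) / 19.44, giving tanθ = 0.8209 or 1.689.
θ = 39.38° or 59.38°; the smaller is 39.38°.

39.4°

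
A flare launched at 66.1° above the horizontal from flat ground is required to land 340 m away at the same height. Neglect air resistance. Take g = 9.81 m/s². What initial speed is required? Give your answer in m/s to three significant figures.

67.1 m/s

From R = (v₀² / g) sin 2θ: v₀ = √(gR / sin 2θ).
v₀ = √(9.81 × 340 / sin 132.2°) = √(3335 / 0.7408) = √4502.4 = 67.10 m/s.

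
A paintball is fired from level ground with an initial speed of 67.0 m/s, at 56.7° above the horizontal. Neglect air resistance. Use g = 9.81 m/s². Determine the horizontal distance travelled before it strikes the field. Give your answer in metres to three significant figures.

420 m

Horizontal component vₓ = 67.00 cos 56.7° = 36.78 m/s; vertical v_y0 = 67.00 sin 56.7° = 56.00 m/s.
Time aloft: T = 2 v_y0 / g = 2 × 56.00 / 9.81 = 11.42 s.
Horizontal distance R = vₓ T = 36.78 × 11.42 = 420.0 m.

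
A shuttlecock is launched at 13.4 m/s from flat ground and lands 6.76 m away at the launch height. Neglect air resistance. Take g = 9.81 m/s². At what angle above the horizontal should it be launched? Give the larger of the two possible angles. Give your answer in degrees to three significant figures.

79.2°

From R = (v₀²/g) sin 2θ: sin 2θ = 9.81 × 6.76 / 179.56 = 0.3693.
2θ = 21.67° or 180° − 21.67° = 158.3°, so θ = 10.84° or 79.16°.
The larger angle is 79.16°.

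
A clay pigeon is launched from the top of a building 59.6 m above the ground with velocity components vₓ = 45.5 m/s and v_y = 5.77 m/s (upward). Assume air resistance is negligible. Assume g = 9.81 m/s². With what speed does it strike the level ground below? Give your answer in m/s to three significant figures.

57.2 m/s

Vertical motion (up positive, ground at y = 0): 4.905 t² − (5.770) t − 59.6 = 0, so t = (5.770 + √(5.770² + 2·9.81·59.6)) / 9.81 = (5.770 + 34.68) / 9.81 = 4.123 s.
Vertical velocity at impact: v_y = v_y0 − g t = 5.770 − 9.81 × 4.123 = −34.68 m/s.
Speed: |v| = √(vₓ² + v_y²) = √(45.50² + 34.68²) = 57.21 m/s.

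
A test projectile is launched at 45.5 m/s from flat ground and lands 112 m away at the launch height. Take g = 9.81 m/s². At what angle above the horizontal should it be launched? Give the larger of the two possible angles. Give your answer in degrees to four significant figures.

R = v₀² sin 2θ / g gives sin 2θ = gR/v₀² = 9.81·112/45.5² = 0.5307.
2θ = 32.05° or 180° − 32.05° = 147.9°, so θ = 16.03° or 73.97°.
The larger angle is 73.97°.

73.97°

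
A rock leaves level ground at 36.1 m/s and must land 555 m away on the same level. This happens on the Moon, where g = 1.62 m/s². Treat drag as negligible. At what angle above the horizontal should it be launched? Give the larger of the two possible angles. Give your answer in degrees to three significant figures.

From R = (v₀²/g) sin 2θ: sin 2θ = 1.62 × 555 / 1303.2 = 0.6899.
2θ = 43.62° or 180° − 43.62° = 136.4°, so θ = 21.81° or 68.19°.
The larger angle is 68.19°.

68.2°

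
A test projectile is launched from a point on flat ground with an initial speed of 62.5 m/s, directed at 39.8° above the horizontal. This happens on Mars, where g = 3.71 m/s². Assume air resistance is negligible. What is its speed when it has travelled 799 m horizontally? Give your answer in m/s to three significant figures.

52.7 m/s

Resolve: vₓ = 62.50 cos 39.8° = 48.02 m/s and v_y0 = 62.50 sin 39.8° = 40.01 m/s.
Time to reach x = 799 m: t = x/vₓ = 799/48.02 = 16.64 s.
Vertical velocity there: v_y = v_y0 − g t = 40.01 − 3.71 × 16.64 = −21.73 m/s.
Speed: √(vₓ² + v_y²) = √(48.02² + 21.73²) = 52.70 m/s.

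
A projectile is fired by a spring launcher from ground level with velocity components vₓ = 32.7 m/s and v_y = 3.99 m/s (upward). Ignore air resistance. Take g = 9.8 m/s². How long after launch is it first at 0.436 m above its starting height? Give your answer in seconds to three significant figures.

Set y = v_y0 t − ½ g t² = 0.436: 4.900 t² − 3.990 t + 0.436 = 0.
t = [3.990 ± √(3.990² − 2·9.80·0.436)] / 9.80 = (3.990 ± 2.716) / 9.80, so t = 0.1300 s or t = 0.6842 s.
The first (ascending) time is 0.1300 s.

0.130 s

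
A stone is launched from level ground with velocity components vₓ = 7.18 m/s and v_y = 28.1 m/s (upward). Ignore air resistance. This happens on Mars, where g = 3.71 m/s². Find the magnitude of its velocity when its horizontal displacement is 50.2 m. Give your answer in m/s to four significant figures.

7.498 m/s

Time to reach x = 50.2 m: t = x/vₓ = 50.2/7.180 = 6.992 s.
Vertical velocity there: v_y = v_y0 − g t = 28.10 − 3.71 × 6.992 = 2.161 m/s.
Speed: √(vₓ² + v_y²) = √(7.180² + 2.161²) = 7.498 m/s.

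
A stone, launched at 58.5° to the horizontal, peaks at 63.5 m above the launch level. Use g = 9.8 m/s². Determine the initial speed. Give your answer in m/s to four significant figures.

41.38 m/s

At the peak v_y = 0, so v_y0 = √(2gH) = √(2 × 9.80 × 63.5) = 35.28 m/s.
v_y0 = v₀ sin θ ⇒ v₀ = 35.28 / sin 58.5° = 41.38 m/s.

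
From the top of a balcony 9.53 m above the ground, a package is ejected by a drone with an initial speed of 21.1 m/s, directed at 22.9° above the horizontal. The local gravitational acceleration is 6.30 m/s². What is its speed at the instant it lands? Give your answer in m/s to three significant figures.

Horizontal component vₓ = 21.10 cos 22.9° = 19.44 m/s; vertical v_y0 = 21.10 sin 22.9° = 8.211 m/s.
With up positive and y = 0 at the ground: y(t) = 9.53 + (8.211) t − 3.150 t². Setting y = 0 and taking the positive root: t = [8.211 + √(8.211² + 2·6.30·9.53)] / 6.30 = (8.211 + 13.69) / 6.30 = 3.477 s.
Vertical velocity at impact: v_y = v_y0 − g t = 8.211 − 6.30 × 3.477 = −13.69 m/s.
Speed: |v| = √(vₓ² + v_y²) = √(19.44² + 13.69²) = 23.78 m/s.

23.8 m/s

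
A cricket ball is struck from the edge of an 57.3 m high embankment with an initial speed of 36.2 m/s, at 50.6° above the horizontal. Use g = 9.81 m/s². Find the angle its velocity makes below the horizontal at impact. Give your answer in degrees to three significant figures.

62.2°

Horizontal component vₓ = 36.20 cos 50.6° = 22.98 m/s; vertical v_y0 = 36.20 sin 50.6° = 27.97 m/s.
With up positive and y = 0 at the ground: y(t) = 57.3 + (27.97) t − 4.905 t². Setting y = 0 and taking the positive root: t = [27.97 + √(27.97² + 2·9.81·57.3)] / 9.81 = (27.97 + 43.67) / 9.81 = 7.303 s.
At impact: v_y = v_y0 − g t = −43.67 m/s; vₓ = 22.98 m/s.
Angle below horizontal: arctan(|v_y|/vₓ) = arctan(43.67/22.98) = 62.25°.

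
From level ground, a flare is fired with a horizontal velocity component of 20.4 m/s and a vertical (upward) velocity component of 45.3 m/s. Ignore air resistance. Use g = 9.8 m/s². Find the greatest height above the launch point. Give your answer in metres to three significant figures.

105 m

At the apex v_y = 0, so H = v_y0²/(2g) = 45.30²/19.60 = 104.7 m.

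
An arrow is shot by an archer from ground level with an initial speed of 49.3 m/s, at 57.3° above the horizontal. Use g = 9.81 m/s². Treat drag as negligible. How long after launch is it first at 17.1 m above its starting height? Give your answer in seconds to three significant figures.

vₓ = 49.30 cos 57.3° = 26.63 m/s; v_y0 = 49.30 sin 57.3° = 41.49 m/s.
Require v_y0 t − ½ g t² = 17.1, i.e. 4.905 t² − 41.49 t + 17.1 = 0.
Quadratic formula: t = (41.49 ± √1385.6) / 9.81 = (41.49 ± 37.22) / 9.81 → t = 0.4345 s or 8.023 s.
The first (ascending) time is 0.4345 s.

0.435 s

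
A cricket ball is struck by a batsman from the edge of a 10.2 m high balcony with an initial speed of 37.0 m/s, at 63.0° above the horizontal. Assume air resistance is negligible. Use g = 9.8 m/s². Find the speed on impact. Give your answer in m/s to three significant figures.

Resolve: vₓ = 37.00 cos 63.0° = 16.80 m/s and v_y0 = 37.00 sin 63.0° = 32.97 m/s.
Vertical motion (up positive, ground at y = 0): 4.900 t² − (32.97) t − 10.2 = 0, so t = (32.97 + √(32.97² + 2·9.80·10.2)) / 9.80 = (32.97 + 35.87) / 9.80 = 7.024 s.
Vertical velocity at impact: v_y = v_y0 − g t = 32.97 − 9.80 × 7.024 = −35.87 m/s.
Speed: |v| = √(vₓ² + v_y²) = √(16.80² + 35.87²) = 39.61 m/s.

39.6 m/s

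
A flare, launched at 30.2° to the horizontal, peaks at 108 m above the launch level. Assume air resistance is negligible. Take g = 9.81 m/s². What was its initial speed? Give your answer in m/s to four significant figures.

91.51 m/s

At the peak v_y = 0, so v_y0 = √(2gH) = √(2 × 9.81 × 108) = 46.03 m/s.
v_y0 = v₀ sin θ ⇒ v₀ = 46.03 / sin 30.2° = 91.51 m/s.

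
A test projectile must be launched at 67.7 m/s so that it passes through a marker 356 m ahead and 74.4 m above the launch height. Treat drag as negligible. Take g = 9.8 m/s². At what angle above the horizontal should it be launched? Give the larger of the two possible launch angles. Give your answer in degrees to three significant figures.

60.0°

Trajectory: y = x tanθ − g x² (1 + tan²θ)/(2v₀²). With x = 356, y = 74.4, v₀ = 67.7, g = 9.80:
135.5 tan²θ − 356 tanθ + (209.9) = 0.
tanθ = [356 ± √(356² − 4 × 135.5 × (209.9))] / (2 × 135.5) = (356 ± 113.9) / 271.0, giving tanθ = 0.8933 or 1.734.
θ = 41.77° or 60.03°; the larger is 60.03°.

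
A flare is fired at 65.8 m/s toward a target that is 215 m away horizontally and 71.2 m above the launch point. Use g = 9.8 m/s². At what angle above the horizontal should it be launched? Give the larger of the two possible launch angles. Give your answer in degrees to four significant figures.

Trajectory: y = x tanθ − g x² (1 + tan²θ)/(2v₀²). With x = 215, y = 71.2, v₀ = 65.8, g = 9.80:
52.31 tan²θ − 215 tanθ + (123.5) = 0.
tanθ = [215 ± √(215² − 4 × 52.31 × (123.5))] / (2 × 52.31) = (215 ± 142.8) / 104.6, giving tanθ = 0.6905 or 3.419.
θ = 34.63° or 73.70°; the larger is 73.70°.

73.70°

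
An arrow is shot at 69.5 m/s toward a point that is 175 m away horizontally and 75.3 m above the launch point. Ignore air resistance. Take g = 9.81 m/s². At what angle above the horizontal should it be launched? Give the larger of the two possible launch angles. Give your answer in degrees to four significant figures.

78.54°

Trajectory: y = x tanθ − g x² (1 + tan²θ)/(2v₀²). With x = 175, y = 75.3, v₀ = 69.5, g = 9.81:
31.10 tan²θ − 175 tanθ + (106.4) = 0.
tanθ = [175 ± √(175² − 4 × 31.10 × (106.4))] / (2 × 31.10) = (175 ± 131.9) / 62.20, giving tanθ = 0.6934 or 4.934.
θ = 34.74° or 78.54°; the larger is 78.54°.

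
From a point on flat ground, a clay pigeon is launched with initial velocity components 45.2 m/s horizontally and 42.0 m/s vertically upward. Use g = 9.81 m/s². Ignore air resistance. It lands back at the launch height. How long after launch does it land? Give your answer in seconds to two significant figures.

8.6 s

It returns to y = 0 when t = 2 v_y0 / g = 2(42.00)/9.81 = 8.563 s.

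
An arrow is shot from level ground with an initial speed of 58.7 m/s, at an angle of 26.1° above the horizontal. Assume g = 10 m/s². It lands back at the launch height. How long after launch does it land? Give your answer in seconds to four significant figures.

5.165 s

Components: vₓ = 58.70 cos 26.1° = 52.71 m/s, v_y0 = 58.70 sin 26.1° = 25.82 m/s.
It returns to y = 0 when t = 2 v_y0 / g = 2(25.82)/10.0 = 5.165 s.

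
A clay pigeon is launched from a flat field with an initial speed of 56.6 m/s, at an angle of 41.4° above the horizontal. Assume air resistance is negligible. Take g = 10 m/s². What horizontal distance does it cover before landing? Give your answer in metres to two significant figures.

vₓ = 56.60 cos 41.4° = 42.46 m/s; v_y0 = 56.60 sin 41.4° = 37.43 m/s.
Time aloft: T = 2 v_y0 / g = 2 × 37.43 / 10.0 = 7.486 s.
Horizontal distance R = vₓ T = 42.46 × 7.486 = 317.8 m.

320 m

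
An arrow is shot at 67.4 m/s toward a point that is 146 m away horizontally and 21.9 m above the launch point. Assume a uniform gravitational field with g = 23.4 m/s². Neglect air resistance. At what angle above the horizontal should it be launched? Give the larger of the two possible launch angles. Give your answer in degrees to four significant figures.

62.70°

Trajectory: y = x tanθ − g x² (1 + tan²θ)/(2v₀²). With x = 146, y = 21.9, v₀ = 67.4, g = 23.4:
54.90 tan²θ − 146 tanθ + (76.80) = 0.
tanθ = [146 ± √(146² − 4 × 54.90 × (76.80))] / (2 × 54.90) = (146 ± 66.71) / 109.8, giving tanθ = 0.7221 or 1.937.
θ = 35.83° or 62.70°; the larger is 62.70°.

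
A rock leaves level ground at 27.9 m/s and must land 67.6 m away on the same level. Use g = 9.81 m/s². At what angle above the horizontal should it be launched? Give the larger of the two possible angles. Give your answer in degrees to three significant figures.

60.8°

From R = (v₀²/g) sin 2θ: sin 2θ = 9.81 × 67.6 / 778.41 = 0.8519.
2θ = 58.42° or 180° − 58.42° = 121.6°, so θ = 29.21° or 60.79°.
The larger angle is 60.79°.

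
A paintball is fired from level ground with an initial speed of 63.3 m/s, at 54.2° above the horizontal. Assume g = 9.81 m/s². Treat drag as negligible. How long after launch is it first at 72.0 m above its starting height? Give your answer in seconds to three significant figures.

1.67 s

Horizontal component vₓ = 63.30 cos 54.2° = 37.03 m/s; vertical v_y0 = 63.30 sin 54.2° = 51.34 m/s.
Set y = v_y0 t − ½ g t² = 72.0: 4.905 t² − 51.34 t + 72.0 = 0.
t = [51.34 ± √(51.34² − 2·9.81·72.0)] / 9.81 = (51.34 ± 34.97) / 9.81, so t = 1.668 s or t = 8.799 s.
The first (ascending) time is 1.668 s.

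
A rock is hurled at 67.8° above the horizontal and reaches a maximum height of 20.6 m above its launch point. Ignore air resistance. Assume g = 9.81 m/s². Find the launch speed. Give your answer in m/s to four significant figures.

At the peak v_y = 0, so v_y0 = √(2gH) = √(2 × 9.81 × 20.6) = 20.10 m/s.
v_y0 = v₀ sin θ ⇒ v₀ = 20.10 / sin 67.8° = 21.71 m/s.

21.71 m/s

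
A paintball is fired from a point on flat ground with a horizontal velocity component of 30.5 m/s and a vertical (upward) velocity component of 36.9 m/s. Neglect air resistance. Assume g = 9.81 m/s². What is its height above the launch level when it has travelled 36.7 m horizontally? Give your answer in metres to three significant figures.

37.3 m

Time to reach x = 36.7 m: t = x/vₓ = 36.7/30.50 = 1.203 s.
Height: y = v_y0 t − ½ g t² = 36.90 × 1.203 − 4.905 × 1.203² = 44.40 − 7.102 = 37.30 m.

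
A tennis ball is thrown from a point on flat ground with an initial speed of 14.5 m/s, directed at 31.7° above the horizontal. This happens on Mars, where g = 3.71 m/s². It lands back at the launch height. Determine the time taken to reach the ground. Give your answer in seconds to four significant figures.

4.107 s

Resolve: vₓ = 14.50 cos 31.7° = 12.34 m/s and v_y0 = 14.50 sin 31.7° = 7.619 m/s.
Time of flight on level ground: T = 2 v_y0 / g = 2 × 7.619 / 3.71 = 4.107 s.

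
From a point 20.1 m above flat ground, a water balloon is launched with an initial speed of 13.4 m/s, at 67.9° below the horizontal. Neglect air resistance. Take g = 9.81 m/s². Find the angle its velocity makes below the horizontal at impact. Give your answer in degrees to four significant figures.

Components: vₓ = 13.40 cos 67.9° = 5.041 m/s, v_y0 = −12.42 m/s (downward).
With up positive and y = 0 at the ground: y(t) = 20.1 + (−12.42) t − 4.905 t². Setting y = 0 and taking the positive root: t = [−12.42 + √(12.42² + 2·9.81·20.1)] / 9.81 = (−12.42 + 23.42) / 9.81 = 1.122 s.
At impact: v_y = v_y0 − g t = −23.42 m/s; vₓ = 5.041 m/s.
Angle below horizontal: arctan(|v_y|/vₓ) = arctan(23.42/5.041) = 77.85°.

77.85°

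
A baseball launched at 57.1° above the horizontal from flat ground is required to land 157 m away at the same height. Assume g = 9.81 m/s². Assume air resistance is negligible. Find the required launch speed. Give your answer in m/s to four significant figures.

On level ground R = v₀² sin 2θ / g ⇒ v₀ = √(gR / sin 2θ).
v₀ = √(9.81 × 157 / sin 114.2°) = √(1540 / 0.9121) = √1688.6 = 41.09 m/s.

41.09 m/s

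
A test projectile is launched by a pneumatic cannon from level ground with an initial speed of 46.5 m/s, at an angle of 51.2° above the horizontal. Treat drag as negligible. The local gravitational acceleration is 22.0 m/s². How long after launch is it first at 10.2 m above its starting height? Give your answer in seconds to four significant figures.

0.3108 s

vₓ = 46.50 cos 51.2° = 29.14 m/s; v_y0 = 46.50 sin 51.2° = 36.24 m/s.
Height y(t) = 36.24 t − 11.00 t² = 10.2 gives 11.00 t² − 36.24 t + 10.2 = 0.
t = [36.24 ± √(36.24² − 2·22.0·10.2)] / 22.0 = (36.24 ± 29.40) / 22.0, so t = 0.3108 s or t = 2.984 s.
The first (ascending) time is 0.3108 s.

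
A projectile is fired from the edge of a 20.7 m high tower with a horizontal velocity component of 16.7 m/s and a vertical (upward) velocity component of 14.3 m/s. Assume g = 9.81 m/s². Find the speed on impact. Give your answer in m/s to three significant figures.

The projectile lands when y = 20.7 + (14.30) t − ½·9.81·t² = 0. Positive root: t = (14.30 + √(14.30² + 2·9.81·20.7)) / 9.81 = (14.30 + 24.71) / 9.81 = 3.977 s.
Vertical velocity at impact: v_y = v_y0 − g t = 14.30 − 9.81 × 3.977 = −24.71 m/s.
Speed: |v| = √(vₓ² + v_y²) = √(16.70² + 24.71²) = 29.82 m/s.

29.8 m/s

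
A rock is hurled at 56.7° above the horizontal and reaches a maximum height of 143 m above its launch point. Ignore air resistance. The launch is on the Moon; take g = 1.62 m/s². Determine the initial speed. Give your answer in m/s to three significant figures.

At the peak v_y = 0, so v_y0 = √(2gH) = √(2 × 1.62 × 143) = 21.52 m/s.
v_y0 = v₀ sin θ ⇒ v₀ = 21.52 / sin 56.7° = 25.75 m/s.

25.8 m/s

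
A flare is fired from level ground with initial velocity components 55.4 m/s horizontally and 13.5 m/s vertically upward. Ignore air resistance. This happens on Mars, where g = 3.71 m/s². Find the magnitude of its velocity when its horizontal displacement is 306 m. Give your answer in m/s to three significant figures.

55.8 m/s

At x = 306 m, t = x/vₓ = 306/55.40 = 5.523 s.
Vertical velocity there: v_y = v_y0 − g t = 13.50 − 3.71 × 5.523 = −6.992 m/s.
Speed: √(vₓ² + v_y²) = √(55.40² + 6.992²) = 55.84 m/s.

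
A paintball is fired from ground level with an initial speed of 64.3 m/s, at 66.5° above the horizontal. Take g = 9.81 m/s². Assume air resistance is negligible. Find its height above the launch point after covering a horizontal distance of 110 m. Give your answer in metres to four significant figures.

162.7 m

vₓ = 64.30 cos 66.5° = 25.64 m/s; v_y0 = 64.30 sin 66.5° = 58.97 m/s.
x = vₓ t ⇒ t = 110/25.64 = 4.290 s.
Height: y = v_y0 t − ½ g t² = 58.97 × 4.290 − 4.905 × 4.290² = 253.0 − 90.28 = 162.7 m.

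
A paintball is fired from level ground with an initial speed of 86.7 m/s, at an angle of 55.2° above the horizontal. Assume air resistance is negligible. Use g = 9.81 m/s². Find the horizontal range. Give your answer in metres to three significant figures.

718 m

Components: vₓ = 86.70 cos 55.2° = 49.48 m/s, v_y0 = 86.70 sin 55.2° = 71.19 m/s.
Flight time T = 2 v_y0 / g = 14.51 s.
Range: R = vₓ T = 49.48 × 14.51 = 718.2 m.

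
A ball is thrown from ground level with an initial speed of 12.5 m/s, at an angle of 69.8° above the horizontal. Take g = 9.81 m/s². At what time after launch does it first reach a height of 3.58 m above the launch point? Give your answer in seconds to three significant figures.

0.359 s

Components: vₓ = 12.50 cos 69.8° = 4.316 m/s, v_y0 = 12.50 sin 69.8° = 11.73 m/s.
Height y(t) = 11.73 t − 4.905 t² = 3.58 gives 4.905 t² − 11.73 t + 3.58 = 0.
Quadratic formula: t = (11.73 ± √67.381) / 9.81 = (11.73 ± 8.209) / 9.81 → t = 0.3591 s or 2.033 s.
The first (ascending) time is 0.3591 s.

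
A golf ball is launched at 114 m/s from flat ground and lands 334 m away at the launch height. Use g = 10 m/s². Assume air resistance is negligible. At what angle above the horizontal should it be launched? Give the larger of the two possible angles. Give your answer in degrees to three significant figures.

From R = (v₀²/g) sin 2θ: sin 2θ = 10.0 × 334 / 12996 = 0.2570.
2θ = 14.89° or 180° − 14.89° = 165.1°, so θ = 7.446° or 82.55°.
The larger angle is 82.55°.

82.6°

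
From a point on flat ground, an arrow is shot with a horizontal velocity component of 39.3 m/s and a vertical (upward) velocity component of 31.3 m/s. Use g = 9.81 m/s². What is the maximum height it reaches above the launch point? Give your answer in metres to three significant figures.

49.9 m

At the apex v_y = 0, so H = v_y0²/(2g) = 31.30²/19.62 = 49.93 m.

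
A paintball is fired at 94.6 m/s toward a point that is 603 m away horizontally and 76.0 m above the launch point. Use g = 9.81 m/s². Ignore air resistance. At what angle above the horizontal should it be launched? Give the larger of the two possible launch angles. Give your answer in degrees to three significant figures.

67.9°

Trajectory: y = x tanθ − g x² (1 + tan²θ)/(2v₀²). With x = 603, y = 76.0, v₀ = 94.6, g = 9.81:
199.3 tan²θ − 603 tanθ + (275.3) = 0.
tanθ = [603 ± √(603² − 4 × 199.3 × (275.3))] / (2 × 199.3) = (603 ± 379.7) / 398.6, giving tanθ = 0.5603 or 2.465.
θ = 29.26° or 67.92°; the larger is 67.92°.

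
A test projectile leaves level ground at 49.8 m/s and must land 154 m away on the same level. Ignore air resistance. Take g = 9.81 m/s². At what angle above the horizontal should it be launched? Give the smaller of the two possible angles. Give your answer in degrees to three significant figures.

18.8°

Level-ground range R = v₀² sin(2θ)/g ⇒ sin(2θ) = gR/v₀² = 9.81 × 154 / 49.8² = 0.6092.
2θ = 37.53° or 180° − 37.53° = 142.5°, so θ = 18.76° or 71.24°.
The smaller angle is 18.76°.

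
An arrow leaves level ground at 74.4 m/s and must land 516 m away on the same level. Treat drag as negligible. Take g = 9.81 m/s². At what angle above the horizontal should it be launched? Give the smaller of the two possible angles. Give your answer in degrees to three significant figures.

From R = (v₀²/g) sin 2θ: sin 2θ = 9.81 × 516 / 5535.4 = 0.9145.
2θ = 66.13° or 180° − 66.13° = 113.9°, so θ = 33.07° or 56.93°.
The smaller angle is 33.07°.

33.1°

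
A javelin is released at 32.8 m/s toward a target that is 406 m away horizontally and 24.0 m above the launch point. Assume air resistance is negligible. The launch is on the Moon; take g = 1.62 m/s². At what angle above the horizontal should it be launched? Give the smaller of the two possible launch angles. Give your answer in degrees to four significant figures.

Trajectory: y = x tanθ − g x² (1 + tan²θ)/(2v₀²). With x = 406, y = 24.0, v₀ = 32.8, g = 1.62:
124.1 tan²θ − 406 tanθ + (148.1) = 0.
tanθ = [406 ± √(406² − 4 × 124.1 × (148.1))] / (2 × 124.1) = (406 ± 302.2) / 248.2, giving tanθ = 0.4183 or 2.853.
θ = 22.70° or 70.68°; the smaller is 22.70°.

22.70°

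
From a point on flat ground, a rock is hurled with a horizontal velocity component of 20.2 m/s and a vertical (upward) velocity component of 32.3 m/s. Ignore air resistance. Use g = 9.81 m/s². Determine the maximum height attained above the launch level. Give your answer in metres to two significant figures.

Peak height H = v_y0² / (2g) = 1043.3 / 19.62 = 53.17 m.

53 m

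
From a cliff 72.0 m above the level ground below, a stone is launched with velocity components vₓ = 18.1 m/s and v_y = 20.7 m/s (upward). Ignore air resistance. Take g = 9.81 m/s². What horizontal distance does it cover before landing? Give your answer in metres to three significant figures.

The projectile lands when y = 72.0 + (20.70) t − ½·9.81·t² = 0. Positive root: t = (20.70 + √(20.70² + 2·9.81·72.0)) / 9.81 = (20.70 + 42.91) / 9.81 = 6.484 s.
Horizontal distance: R = vₓ t = 18.10 × 6.484 = 117.4 m.

117 m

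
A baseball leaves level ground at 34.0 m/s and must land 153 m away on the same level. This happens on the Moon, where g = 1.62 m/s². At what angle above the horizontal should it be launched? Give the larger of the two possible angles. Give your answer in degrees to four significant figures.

From R = (v₀²/g) sin 2θ: sin 2θ = 1.62 × 153 / 1156.0 = 0.2144.
2θ = 12.38° or 180° − 12.38° = 167.6°, so θ = 6.191° or 83.81°.
The larger angle is 83.81°.

83.81°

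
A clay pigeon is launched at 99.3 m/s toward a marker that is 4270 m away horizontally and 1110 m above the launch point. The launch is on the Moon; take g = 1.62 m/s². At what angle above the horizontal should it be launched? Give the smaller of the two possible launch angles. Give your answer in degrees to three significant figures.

41.5°

Trajectory: y = x tanθ − g x² (1 + tan²θ)/(2v₀²). With x = 4270, y = 1110, v₀ = 99.3, g = 1.62:
1498 tan²θ − 4270 tanθ + (2608) = 0.
tanθ = [4270 ± √(4270² − 4 × 1498 × (2608))] / (2 × 1498) = (4270 ± 1615) / 2996, giving tanθ = 0.8862 or 1.965.
θ = 41.55° or 63.03°; the smaller is 41.55°.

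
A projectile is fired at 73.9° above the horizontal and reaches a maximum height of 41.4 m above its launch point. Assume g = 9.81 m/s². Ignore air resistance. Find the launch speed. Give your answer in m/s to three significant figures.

29.7 m/s

At the peak v_y = 0, so v_y0 = √(2gH) = √(2 × 9.81 × 41.4) = 28.50 m/s.
v_y0 = v₀ sin θ ⇒ v₀ = 28.50 / sin 73.9° = 29.66 m/s.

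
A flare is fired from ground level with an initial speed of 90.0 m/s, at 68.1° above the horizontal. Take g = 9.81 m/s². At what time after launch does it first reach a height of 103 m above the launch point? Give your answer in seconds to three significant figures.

Components: vₓ = 90.00 cos 68.1° = 33.57 m/s, v_y0 = 90.00 sin 68.1° = 83.51 m/s.
Height y(t) = 83.51 t − 4.905 t² = 103 gives 4.905 t² − 83.51 t + 103 = 0.
t = [83.51 ± √(83.51² − 2·9.81·103)] / 9.81 = (83.51 ± 70.37) / 9.81, so t = 1.339 s or t = 15.69 s.
The first (ascending) time is 1.339 s.

1.34 s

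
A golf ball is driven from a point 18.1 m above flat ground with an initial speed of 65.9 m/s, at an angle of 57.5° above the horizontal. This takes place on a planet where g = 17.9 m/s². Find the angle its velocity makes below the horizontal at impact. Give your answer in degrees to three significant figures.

59.9°

Components: vₓ = 65.90 cos 57.5° = 35.41 m/s, v_y0 = 65.90 sin 57.5° = 55.58 m/s.
The projectile lands when y = 18.1 + (55.58) t − ½·17.9·t² = 0. Positive root: t = (55.58 + √(55.58² + 2·17.9·18.1)) / 17.9 = (55.58 + 61.13) / 17.9 = 6.520 s.
At impact: v_y = v_y0 − g t = −61.13 m/s; vₓ = 35.41 m/s.
Angle below horizontal: arctan(|v_y|/vₓ) = arctan(61.13/35.41) = 59.92°.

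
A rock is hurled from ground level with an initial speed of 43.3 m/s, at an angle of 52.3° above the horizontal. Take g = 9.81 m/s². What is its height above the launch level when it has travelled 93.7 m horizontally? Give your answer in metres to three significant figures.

59.8 m

vₓ = 43.30 cos 52.3° = 26.48 m/s; v_y0 = 43.30 sin 52.3° = 34.26 m/s.
x = vₓ t ⇒ t = 93.7/26.48 = 3.539 s.
Height: y = v_y0 t − ½ g t² = 34.26 × 3.539 − 4.905 × 3.539² = 121.2 − 61.42 = 59.81 m.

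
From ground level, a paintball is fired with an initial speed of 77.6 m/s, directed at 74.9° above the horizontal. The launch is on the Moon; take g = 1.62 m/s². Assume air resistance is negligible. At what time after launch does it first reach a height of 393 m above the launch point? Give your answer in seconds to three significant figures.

5.58 s

Components: vₓ = 77.60 cos 74.9° = 20.22 m/s, v_y0 = 77.60 sin 74.9° = 74.92 m/s.
Set y = v_y0 t − ½ g t² = 393: 0.8100 t² − 74.92 t + 393 = 0.
t = [74.92 ± √(74.92² − 2·1.62·393)] / 1.62 = (74.92 ± 65.88) / 1.62, so t = 5.582 s or t = 86.91 s.
The first (ascending) time is 5.582 s.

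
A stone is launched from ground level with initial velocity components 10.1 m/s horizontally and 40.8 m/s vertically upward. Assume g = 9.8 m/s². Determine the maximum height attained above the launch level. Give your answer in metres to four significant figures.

84.93 m

At the apex v_y = 0, so H = v_y0²/(2g) = 40.80²/19.60 = 84.93 m.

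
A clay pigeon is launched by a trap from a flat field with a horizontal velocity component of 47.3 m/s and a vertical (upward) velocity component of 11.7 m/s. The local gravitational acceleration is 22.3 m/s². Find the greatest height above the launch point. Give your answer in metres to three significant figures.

Maximum height: H = v_y0² / (2g) = 11.70² / (2 × 22.3) = 3.069 m.

3.07 m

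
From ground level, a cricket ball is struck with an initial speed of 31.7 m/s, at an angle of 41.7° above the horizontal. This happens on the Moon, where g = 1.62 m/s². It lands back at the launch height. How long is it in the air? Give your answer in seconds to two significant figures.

vₓ = 31.70 cos 41.7° = 23.67 m/s; v_y0 = 31.70 sin 41.7° = 21.09 m/s.
Time of flight on level ground: T = 2 v_y0 / g = 2 × 21.09 / 1.62 = 26.03 s.

26 s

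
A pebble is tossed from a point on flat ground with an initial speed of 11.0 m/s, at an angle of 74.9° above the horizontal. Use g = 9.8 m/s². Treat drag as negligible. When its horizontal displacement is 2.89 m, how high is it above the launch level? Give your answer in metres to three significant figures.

Components: vₓ = 11.00 cos 74.9° = 2.866 m/s, v_y0 = 11.00 sin 74.9° = 10.62 m/s.
Time to reach x = 2.89 m: t = x/vₓ = 2.89/2.866 = 1.009 s.
Height: y = v_y0 t − ½ g t² = 10.62 × 1.009 − 4.900 × 1.009² = 10.71 − 4.984 = 5.727 m.

5.73 m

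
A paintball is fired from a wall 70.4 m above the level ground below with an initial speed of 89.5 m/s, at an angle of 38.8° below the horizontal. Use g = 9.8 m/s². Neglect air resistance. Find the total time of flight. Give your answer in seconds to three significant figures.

1.14 s

Components: vₓ = 89.50 cos 38.8° = 69.75 m/s, v_y0 = −56.08 m/s (downward).
The projectile lands when y = 70.4 + (−56.08) t − ½·9.80·t² = 0. Positive root: t = (−56.08 + √(56.08² + 2·9.80·70.4)) / 9.80 = (−56.08 + 67.27) / 9.80 = 1.141 s.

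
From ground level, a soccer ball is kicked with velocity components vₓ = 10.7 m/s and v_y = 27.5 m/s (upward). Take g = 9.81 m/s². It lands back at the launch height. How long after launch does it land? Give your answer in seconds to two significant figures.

5.6 s

It returns to y = 0 when t = 2 v_y0 / g = 2(27.50)/9.81 = 5.607 s.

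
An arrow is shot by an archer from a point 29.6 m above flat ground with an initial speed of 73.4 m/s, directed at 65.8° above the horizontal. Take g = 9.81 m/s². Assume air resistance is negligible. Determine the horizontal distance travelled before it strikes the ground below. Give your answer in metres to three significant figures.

Components: vₓ = 73.40 cos 65.8° = 30.09 m/s, v_y0 = 73.40 sin 65.8° = 66.95 m/s.
Vertical motion (up positive, ground at y = 0): 4.905 t² − (66.95) t − 29.6 = 0, so t = (66.95 + √(66.95² + 2·9.81·29.6)) / 9.81 = (66.95 + 71.15) / 9.81 = 14.08 s.
Horizontal distance: R = vₓ t = 30.09 × 14.08 = 423.6 m.

424 m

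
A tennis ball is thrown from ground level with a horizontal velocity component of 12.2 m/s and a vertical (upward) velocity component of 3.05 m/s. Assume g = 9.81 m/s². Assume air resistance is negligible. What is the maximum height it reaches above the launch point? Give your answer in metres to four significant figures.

Peak height H = v_y0² / (2g) = 9.3025 / 19.62 = 0.4741 m.

0.4741 m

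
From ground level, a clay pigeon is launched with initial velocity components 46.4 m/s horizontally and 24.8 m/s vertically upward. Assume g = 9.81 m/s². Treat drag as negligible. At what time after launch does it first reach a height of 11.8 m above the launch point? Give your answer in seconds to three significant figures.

0.532 s

Require v_y0 t − ½ g t² = 11.8, i.e. 4.905 t² − 24.80 t + 11.8 = 0.
t = [24.80 ± √(24.80² − 2·9.81·11.8)] / 9.81 = (24.80 ± 19.58) / 9.81, so t = 0.5317 s or t = 4.524 s.
The first (ascending) time is 0.5317 s.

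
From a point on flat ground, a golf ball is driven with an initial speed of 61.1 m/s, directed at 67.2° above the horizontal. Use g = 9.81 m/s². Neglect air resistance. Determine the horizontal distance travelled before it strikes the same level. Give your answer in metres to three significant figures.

Horizontal component vₓ = 61.10 cos 67.2° = 23.68 m/s; vertical v_y0 = 61.10 sin 67.2° = 56.33 m/s.
Time aloft: T = 2 v_y0 / g = 2 × 56.33 / 9.81 = 11.48 s.
Horizontal distance R = vₓ T = 23.68 × 11.48 = 271.9 m.

272 m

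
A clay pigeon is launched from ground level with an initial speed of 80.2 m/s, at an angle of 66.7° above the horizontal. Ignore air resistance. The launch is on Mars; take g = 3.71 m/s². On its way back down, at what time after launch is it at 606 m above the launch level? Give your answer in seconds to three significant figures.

28.1 s

Components: vₓ = 80.20 cos 66.7° = 31.72 m/s, v_y0 = 80.20 sin 66.7° = 73.66 m/s.
Require v_y0 t − ½ g t² = 606, i.e. 1.855 t² − 73.66 t + 606 = 0.
t = [73.66 ± √(73.66² − 2·3.71·606)] / 3.71 = (73.66 ± 30.48) / 3.71, so t = 11.64 s or t = 28.07 s.
The descending-branch root is 28.07 s.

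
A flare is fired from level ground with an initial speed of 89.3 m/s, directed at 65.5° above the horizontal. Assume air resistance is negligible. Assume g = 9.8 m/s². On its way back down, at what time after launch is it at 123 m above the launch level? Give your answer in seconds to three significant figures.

vₓ = 89.30 cos 65.5° = 37.03 m/s; v_y0 = 89.30 sin 65.5° = 81.26 m/s.
Require v_y0 t − ½ g t² = 123, i.e. 4.900 t² − 81.26 t + 123 = 0.
Quadratic formula: t = (81.26 ± √4192.3) / 9.80 = (81.26 ± 64.75) / 9.80 → t = 1.685 s or 14.90 s.
The descending-branch root is 14.90 s.

14.9 s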